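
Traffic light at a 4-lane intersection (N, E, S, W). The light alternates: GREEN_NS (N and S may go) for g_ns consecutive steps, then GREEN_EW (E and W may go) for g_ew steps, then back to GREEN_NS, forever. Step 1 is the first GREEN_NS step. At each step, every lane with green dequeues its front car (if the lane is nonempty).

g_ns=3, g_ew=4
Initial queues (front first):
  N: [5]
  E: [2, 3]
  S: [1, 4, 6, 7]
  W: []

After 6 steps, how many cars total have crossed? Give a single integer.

Answer: 6

Derivation:
Step 1 [NS]: N:car5-GO,E:wait,S:car1-GO,W:wait | queues: N=0 E=2 S=3 W=0
Step 2 [NS]: N:empty,E:wait,S:car4-GO,W:wait | queues: N=0 E=2 S=2 W=0
Step 3 [NS]: N:empty,E:wait,S:car6-GO,W:wait | queues: N=0 E=2 S=1 W=0
Step 4 [EW]: N:wait,E:car2-GO,S:wait,W:empty | queues: N=0 E=1 S=1 W=0
Step 5 [EW]: N:wait,E:car3-GO,S:wait,W:empty | queues: N=0 E=0 S=1 W=0
Step 6 [EW]: N:wait,E:empty,S:wait,W:empty | queues: N=0 E=0 S=1 W=0
Cars crossed by step 6: 6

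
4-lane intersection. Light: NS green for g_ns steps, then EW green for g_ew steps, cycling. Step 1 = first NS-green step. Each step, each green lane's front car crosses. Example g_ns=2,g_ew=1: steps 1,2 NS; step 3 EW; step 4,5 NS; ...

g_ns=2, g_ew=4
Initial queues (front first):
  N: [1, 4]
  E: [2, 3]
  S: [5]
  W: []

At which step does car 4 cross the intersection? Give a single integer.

Step 1 [NS]: N:car1-GO,E:wait,S:car5-GO,W:wait | queues: N=1 E=2 S=0 W=0
Step 2 [NS]: N:car4-GO,E:wait,S:empty,W:wait | queues: N=0 E=2 S=0 W=0
Step 3 [EW]: N:wait,E:car2-GO,S:wait,W:empty | queues: N=0 E=1 S=0 W=0
Step 4 [EW]: N:wait,E:car3-GO,S:wait,W:empty | queues: N=0 E=0 S=0 W=0
Car 4 crosses at step 2

2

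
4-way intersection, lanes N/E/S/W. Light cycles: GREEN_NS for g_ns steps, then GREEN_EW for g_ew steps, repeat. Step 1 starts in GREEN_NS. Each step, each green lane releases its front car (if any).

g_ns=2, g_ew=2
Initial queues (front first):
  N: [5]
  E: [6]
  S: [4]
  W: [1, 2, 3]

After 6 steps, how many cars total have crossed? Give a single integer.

Step 1 [NS]: N:car5-GO,E:wait,S:car4-GO,W:wait | queues: N=0 E=1 S=0 W=3
Step 2 [NS]: N:empty,E:wait,S:empty,W:wait | queues: N=0 E=1 S=0 W=3
Step 3 [EW]: N:wait,E:car6-GO,S:wait,W:car1-GO | queues: N=0 E=0 S=0 W=2
Step 4 [EW]: N:wait,E:empty,S:wait,W:car2-GO | queues: N=0 E=0 S=0 W=1
Step 5 [NS]: N:empty,E:wait,S:empty,W:wait | queues: N=0 E=0 S=0 W=1
Step 6 [NS]: N:empty,E:wait,S:empty,W:wait | queues: N=0 E=0 S=0 W=1
Cars crossed by step 6: 5

Answer: 5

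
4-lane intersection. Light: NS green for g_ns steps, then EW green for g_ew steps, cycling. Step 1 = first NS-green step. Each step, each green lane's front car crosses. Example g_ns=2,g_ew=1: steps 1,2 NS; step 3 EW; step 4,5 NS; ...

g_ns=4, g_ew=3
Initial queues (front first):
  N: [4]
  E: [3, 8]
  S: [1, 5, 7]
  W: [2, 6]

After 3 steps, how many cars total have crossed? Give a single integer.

Answer: 4

Derivation:
Step 1 [NS]: N:car4-GO,E:wait,S:car1-GO,W:wait | queues: N=0 E=2 S=2 W=2
Step 2 [NS]: N:empty,E:wait,S:car5-GO,W:wait | queues: N=0 E=2 S=1 W=2
Step 3 [NS]: N:empty,E:wait,S:car7-GO,W:wait | queues: N=0 E=2 S=0 W=2
Cars crossed by step 3: 4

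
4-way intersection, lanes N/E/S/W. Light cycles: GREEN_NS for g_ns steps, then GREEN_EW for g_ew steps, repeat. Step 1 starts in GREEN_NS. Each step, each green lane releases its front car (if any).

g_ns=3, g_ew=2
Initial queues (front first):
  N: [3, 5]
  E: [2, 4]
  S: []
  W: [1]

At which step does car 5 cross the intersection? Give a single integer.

Step 1 [NS]: N:car3-GO,E:wait,S:empty,W:wait | queues: N=1 E=2 S=0 W=1
Step 2 [NS]: N:car5-GO,E:wait,S:empty,W:wait | queues: N=0 E=2 S=0 W=1
Step 3 [NS]: N:empty,E:wait,S:empty,W:wait | queues: N=0 E=2 S=0 W=1
Step 4 [EW]: N:wait,E:car2-GO,S:wait,W:car1-GO | queues: N=0 E=1 S=0 W=0
Step 5 [EW]: N:wait,E:car4-GO,S:wait,W:empty | queues: N=0 E=0 S=0 W=0
Car 5 crosses at step 2

2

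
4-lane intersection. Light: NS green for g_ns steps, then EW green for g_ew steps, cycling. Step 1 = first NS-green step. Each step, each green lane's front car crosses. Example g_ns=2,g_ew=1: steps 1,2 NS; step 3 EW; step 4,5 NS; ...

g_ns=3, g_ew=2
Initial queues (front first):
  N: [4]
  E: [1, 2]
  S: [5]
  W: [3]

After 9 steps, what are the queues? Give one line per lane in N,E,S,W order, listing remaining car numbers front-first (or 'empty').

Step 1 [NS]: N:car4-GO,E:wait,S:car5-GO,W:wait | queues: N=0 E=2 S=0 W=1
Step 2 [NS]: N:empty,E:wait,S:empty,W:wait | queues: N=0 E=2 S=0 W=1
Step 3 [NS]: N:empty,E:wait,S:empty,W:wait | queues: N=0 E=2 S=0 W=1
Step 4 [EW]: N:wait,E:car1-GO,S:wait,W:car3-GO | queues: N=0 E=1 S=0 W=0
Step 5 [EW]: N:wait,E:car2-GO,S:wait,W:empty | queues: N=0 E=0 S=0 W=0

N: empty
E: empty
S: empty
W: empty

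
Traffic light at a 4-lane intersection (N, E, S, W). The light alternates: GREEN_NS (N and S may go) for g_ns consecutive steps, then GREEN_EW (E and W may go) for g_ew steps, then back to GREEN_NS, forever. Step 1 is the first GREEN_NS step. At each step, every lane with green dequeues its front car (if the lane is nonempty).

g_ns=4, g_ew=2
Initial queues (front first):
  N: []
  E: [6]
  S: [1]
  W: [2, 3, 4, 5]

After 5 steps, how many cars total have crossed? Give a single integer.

Step 1 [NS]: N:empty,E:wait,S:car1-GO,W:wait | queues: N=0 E=1 S=0 W=4
Step 2 [NS]: N:empty,E:wait,S:empty,W:wait | queues: N=0 E=1 S=0 W=4
Step 3 [NS]: N:empty,E:wait,S:empty,W:wait | queues: N=0 E=1 S=0 W=4
Step 4 [NS]: N:empty,E:wait,S:empty,W:wait | queues: N=0 E=1 S=0 W=4
Step 5 [EW]: N:wait,E:car6-GO,S:wait,W:car2-GO | queues: N=0 E=0 S=0 W=3
Cars crossed by step 5: 3

Answer: 3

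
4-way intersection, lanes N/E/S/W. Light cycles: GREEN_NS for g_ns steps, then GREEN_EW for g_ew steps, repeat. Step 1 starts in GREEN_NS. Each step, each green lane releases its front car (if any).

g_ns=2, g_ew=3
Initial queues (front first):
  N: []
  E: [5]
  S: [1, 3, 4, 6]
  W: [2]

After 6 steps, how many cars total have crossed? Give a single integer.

Step 1 [NS]: N:empty,E:wait,S:car1-GO,W:wait | queues: N=0 E=1 S=3 W=1
Step 2 [NS]: N:empty,E:wait,S:car3-GO,W:wait | queues: N=0 E=1 S=2 W=1
Step 3 [EW]: N:wait,E:car5-GO,S:wait,W:car2-GO | queues: N=0 E=0 S=2 W=0
Step 4 [EW]: N:wait,E:empty,S:wait,W:empty | queues: N=0 E=0 S=2 W=0
Step 5 [EW]: N:wait,E:empty,S:wait,W:empty | queues: N=0 E=0 S=2 W=0
Step 6 [NS]: N:empty,E:wait,S:car4-GO,W:wait | queues: N=0 E=0 S=1 W=0
Cars crossed by step 6: 5

Answer: 5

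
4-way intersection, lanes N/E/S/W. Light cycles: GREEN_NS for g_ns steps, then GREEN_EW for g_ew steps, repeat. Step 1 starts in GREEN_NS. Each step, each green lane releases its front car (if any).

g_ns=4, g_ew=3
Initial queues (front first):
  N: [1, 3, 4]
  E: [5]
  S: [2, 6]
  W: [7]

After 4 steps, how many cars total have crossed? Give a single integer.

Answer: 5

Derivation:
Step 1 [NS]: N:car1-GO,E:wait,S:car2-GO,W:wait | queues: N=2 E=1 S=1 W=1
Step 2 [NS]: N:car3-GO,E:wait,S:car6-GO,W:wait | queues: N=1 E=1 S=0 W=1
Step 3 [NS]: N:car4-GO,E:wait,S:empty,W:wait | queues: N=0 E=1 S=0 W=1
Step 4 [NS]: N:empty,E:wait,S:empty,W:wait | queues: N=0 E=1 S=0 W=1
Cars crossed by step 4: 5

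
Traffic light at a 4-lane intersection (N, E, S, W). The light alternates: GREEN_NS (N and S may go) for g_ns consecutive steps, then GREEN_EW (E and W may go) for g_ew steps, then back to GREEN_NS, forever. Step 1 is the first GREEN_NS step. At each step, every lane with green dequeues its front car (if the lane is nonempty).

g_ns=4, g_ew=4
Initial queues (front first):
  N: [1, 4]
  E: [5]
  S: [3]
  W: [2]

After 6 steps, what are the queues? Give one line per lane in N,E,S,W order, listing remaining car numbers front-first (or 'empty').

Step 1 [NS]: N:car1-GO,E:wait,S:car3-GO,W:wait | queues: N=1 E=1 S=0 W=1
Step 2 [NS]: N:car4-GO,E:wait,S:empty,W:wait | queues: N=0 E=1 S=0 W=1
Step 3 [NS]: N:empty,E:wait,S:empty,W:wait | queues: N=0 E=1 S=0 W=1
Step 4 [NS]: N:empty,E:wait,S:empty,W:wait | queues: N=0 E=1 S=0 W=1
Step 5 [EW]: N:wait,E:car5-GO,S:wait,W:car2-GO | queues: N=0 E=0 S=0 W=0

N: empty
E: empty
S: empty
W: empty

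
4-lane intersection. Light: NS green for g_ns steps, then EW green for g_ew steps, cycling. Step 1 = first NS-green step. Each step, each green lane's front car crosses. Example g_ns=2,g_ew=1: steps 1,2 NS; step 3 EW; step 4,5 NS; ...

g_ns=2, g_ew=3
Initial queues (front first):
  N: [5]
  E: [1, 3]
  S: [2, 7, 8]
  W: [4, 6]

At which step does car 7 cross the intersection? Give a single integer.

Step 1 [NS]: N:car5-GO,E:wait,S:car2-GO,W:wait | queues: N=0 E=2 S=2 W=2
Step 2 [NS]: N:empty,E:wait,S:car7-GO,W:wait | queues: N=0 E=2 S=1 W=2
Step 3 [EW]: N:wait,E:car1-GO,S:wait,W:car4-GO | queues: N=0 E=1 S=1 W=1
Step 4 [EW]: N:wait,E:car3-GO,S:wait,W:car6-GO | queues: N=0 E=0 S=1 W=0
Step 5 [EW]: N:wait,E:empty,S:wait,W:empty | queues: N=0 E=0 S=1 W=0
Step 6 [NS]: N:empty,E:wait,S:car8-GO,W:wait | queues: N=0 E=0 S=0 W=0
Car 7 crosses at step 2

2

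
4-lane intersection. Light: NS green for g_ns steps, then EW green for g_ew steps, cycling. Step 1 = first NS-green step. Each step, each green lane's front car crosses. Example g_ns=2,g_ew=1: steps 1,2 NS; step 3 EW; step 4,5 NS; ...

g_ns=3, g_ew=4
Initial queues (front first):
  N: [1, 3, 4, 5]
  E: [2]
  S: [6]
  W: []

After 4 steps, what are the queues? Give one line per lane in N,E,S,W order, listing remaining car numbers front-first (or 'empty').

Step 1 [NS]: N:car1-GO,E:wait,S:car6-GO,W:wait | queues: N=3 E=1 S=0 W=0
Step 2 [NS]: N:car3-GO,E:wait,S:empty,W:wait | queues: N=2 E=1 S=0 W=0
Step 3 [NS]: N:car4-GO,E:wait,S:empty,W:wait | queues: N=1 E=1 S=0 W=0
Step 4 [EW]: N:wait,E:car2-GO,S:wait,W:empty | queues: N=1 E=0 S=0 W=0

N: 5
E: empty
S: empty
W: empty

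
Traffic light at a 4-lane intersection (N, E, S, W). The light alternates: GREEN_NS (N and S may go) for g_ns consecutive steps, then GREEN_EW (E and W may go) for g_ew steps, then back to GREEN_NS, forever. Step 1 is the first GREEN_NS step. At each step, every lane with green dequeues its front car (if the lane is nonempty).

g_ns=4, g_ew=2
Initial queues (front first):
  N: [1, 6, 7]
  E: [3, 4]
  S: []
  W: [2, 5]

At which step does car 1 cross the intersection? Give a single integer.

Step 1 [NS]: N:car1-GO,E:wait,S:empty,W:wait | queues: N=2 E=2 S=0 W=2
Step 2 [NS]: N:car6-GO,E:wait,S:empty,W:wait | queues: N=1 E=2 S=0 W=2
Step 3 [NS]: N:car7-GO,E:wait,S:empty,W:wait | queues: N=0 E=2 S=0 W=2
Step 4 [NS]: N:empty,E:wait,S:empty,W:wait | queues: N=0 E=2 S=0 W=2
Step 5 [EW]: N:wait,E:car3-GO,S:wait,W:car2-GO | queues: N=0 E=1 S=0 W=1
Step 6 [EW]: N:wait,E:car4-GO,S:wait,W:car5-GO | queues: N=0 E=0 S=0 W=0
Car 1 crosses at step 1

1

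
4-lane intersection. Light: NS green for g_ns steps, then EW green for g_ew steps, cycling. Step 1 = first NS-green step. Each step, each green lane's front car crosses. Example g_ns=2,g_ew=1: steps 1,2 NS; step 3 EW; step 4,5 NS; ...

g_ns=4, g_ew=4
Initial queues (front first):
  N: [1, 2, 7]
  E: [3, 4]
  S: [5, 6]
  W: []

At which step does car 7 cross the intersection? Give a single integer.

Step 1 [NS]: N:car1-GO,E:wait,S:car5-GO,W:wait | queues: N=2 E=2 S=1 W=0
Step 2 [NS]: N:car2-GO,E:wait,S:car6-GO,W:wait | queues: N=1 E=2 S=0 W=0
Step 3 [NS]: N:car7-GO,E:wait,S:empty,W:wait | queues: N=0 E=2 S=0 W=0
Step 4 [NS]: N:empty,E:wait,S:empty,W:wait | queues: N=0 E=2 S=0 W=0
Step 5 [EW]: N:wait,E:car3-GO,S:wait,W:empty | queues: N=0 E=1 S=0 W=0
Step 6 [EW]: N:wait,E:car4-GO,S:wait,W:empty | queues: N=0 E=0 S=0 W=0
Car 7 crosses at step 3

3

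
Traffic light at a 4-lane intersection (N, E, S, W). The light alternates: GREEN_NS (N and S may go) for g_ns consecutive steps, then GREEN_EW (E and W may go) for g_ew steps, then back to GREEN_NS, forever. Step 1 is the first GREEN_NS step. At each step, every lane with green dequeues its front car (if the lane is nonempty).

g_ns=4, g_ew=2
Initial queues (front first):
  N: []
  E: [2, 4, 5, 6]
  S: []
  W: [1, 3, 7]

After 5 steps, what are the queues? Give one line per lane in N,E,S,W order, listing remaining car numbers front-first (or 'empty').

Step 1 [NS]: N:empty,E:wait,S:empty,W:wait | queues: N=0 E=4 S=0 W=3
Step 2 [NS]: N:empty,E:wait,S:empty,W:wait | queues: N=0 E=4 S=0 W=3
Step 3 [NS]: N:empty,E:wait,S:empty,W:wait | queues: N=0 E=4 S=0 W=3
Step 4 [NS]: N:empty,E:wait,S:empty,W:wait | queues: N=0 E=4 S=0 W=3
Step 5 [EW]: N:wait,E:car2-GO,S:wait,W:car1-GO | queues: N=0 E=3 S=0 W=2

N: empty
E: 4 5 6
S: empty
W: 3 7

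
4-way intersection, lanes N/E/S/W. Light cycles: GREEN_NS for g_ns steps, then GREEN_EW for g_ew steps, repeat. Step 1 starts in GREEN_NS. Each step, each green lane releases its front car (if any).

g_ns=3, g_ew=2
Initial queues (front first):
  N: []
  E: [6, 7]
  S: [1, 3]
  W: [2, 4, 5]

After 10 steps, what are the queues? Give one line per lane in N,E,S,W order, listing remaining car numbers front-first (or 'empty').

Step 1 [NS]: N:empty,E:wait,S:car1-GO,W:wait | queues: N=0 E=2 S=1 W=3
Step 2 [NS]: N:empty,E:wait,S:car3-GO,W:wait | queues: N=0 E=2 S=0 W=3
Step 3 [NS]: N:empty,E:wait,S:empty,W:wait | queues: N=0 E=2 S=0 W=3
Step 4 [EW]: N:wait,E:car6-GO,S:wait,W:car2-GO | queues: N=0 E=1 S=0 W=2
Step 5 [EW]: N:wait,E:car7-GO,S:wait,W:car4-GO | queues: N=0 E=0 S=0 W=1
Step 6 [NS]: N:empty,E:wait,S:empty,W:wait | queues: N=0 E=0 S=0 W=1
Step 7 [NS]: N:empty,E:wait,S:empty,W:wait | queues: N=0 E=0 S=0 W=1
Step 8 [NS]: N:empty,E:wait,S:empty,W:wait | queues: N=0 E=0 S=0 W=1
Step 9 [EW]: N:wait,E:empty,S:wait,W:car5-GO | queues: N=0 E=0 S=0 W=0

N: empty
E: empty
S: empty
W: empty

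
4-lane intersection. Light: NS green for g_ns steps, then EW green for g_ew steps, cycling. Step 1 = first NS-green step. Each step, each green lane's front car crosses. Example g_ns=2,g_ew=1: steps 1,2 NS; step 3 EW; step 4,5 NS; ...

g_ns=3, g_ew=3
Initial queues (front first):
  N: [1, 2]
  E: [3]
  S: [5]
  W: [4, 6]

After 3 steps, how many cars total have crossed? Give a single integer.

Step 1 [NS]: N:car1-GO,E:wait,S:car5-GO,W:wait | queues: N=1 E=1 S=0 W=2
Step 2 [NS]: N:car2-GO,E:wait,S:empty,W:wait | queues: N=0 E=1 S=0 W=2
Step 3 [NS]: N:empty,E:wait,S:empty,W:wait | queues: N=0 E=1 S=0 W=2
Cars crossed by step 3: 3

Answer: 3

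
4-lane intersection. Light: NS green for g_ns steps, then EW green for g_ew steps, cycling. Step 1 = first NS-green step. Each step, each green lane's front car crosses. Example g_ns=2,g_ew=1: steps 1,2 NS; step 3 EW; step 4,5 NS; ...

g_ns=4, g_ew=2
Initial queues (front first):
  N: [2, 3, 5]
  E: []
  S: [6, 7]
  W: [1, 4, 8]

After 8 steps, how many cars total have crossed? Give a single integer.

Answer: 7

Derivation:
Step 1 [NS]: N:car2-GO,E:wait,S:car6-GO,W:wait | queues: N=2 E=0 S=1 W=3
Step 2 [NS]: N:car3-GO,E:wait,S:car7-GO,W:wait | queues: N=1 E=0 S=0 W=3
Step 3 [NS]: N:car5-GO,E:wait,S:empty,W:wait | queues: N=0 E=0 S=0 W=3
Step 4 [NS]: N:empty,E:wait,S:empty,W:wait | queues: N=0 E=0 S=0 W=3
Step 5 [EW]: N:wait,E:empty,S:wait,W:car1-GO | queues: N=0 E=0 S=0 W=2
Step 6 [EW]: N:wait,E:empty,S:wait,W:car4-GO | queues: N=0 E=0 S=0 W=1
Step 7 [NS]: N:empty,E:wait,S:empty,W:wait | queues: N=0 E=0 S=0 W=1
Step 8 [NS]: N:empty,E:wait,S:empty,W:wait | queues: N=0 E=0 S=0 W=1
Cars crossed by step 8: 7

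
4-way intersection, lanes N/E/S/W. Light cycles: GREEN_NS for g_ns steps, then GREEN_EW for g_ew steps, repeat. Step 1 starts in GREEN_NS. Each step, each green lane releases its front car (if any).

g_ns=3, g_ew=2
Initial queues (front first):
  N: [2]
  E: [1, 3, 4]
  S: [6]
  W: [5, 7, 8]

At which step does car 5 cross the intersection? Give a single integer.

Step 1 [NS]: N:car2-GO,E:wait,S:car6-GO,W:wait | queues: N=0 E=3 S=0 W=3
Step 2 [NS]: N:empty,E:wait,S:empty,W:wait | queues: N=0 E=3 S=0 W=3
Step 3 [NS]: N:empty,E:wait,S:empty,W:wait | queues: N=0 E=3 S=0 W=3
Step 4 [EW]: N:wait,E:car1-GO,S:wait,W:car5-GO | queues: N=0 E=2 S=0 W=2
Step 5 [EW]: N:wait,E:car3-GO,S:wait,W:car7-GO | queues: N=0 E=1 S=0 W=1
Step 6 [NS]: N:empty,E:wait,S:empty,W:wait | queues: N=0 E=1 S=0 W=1
Step 7 [NS]: N:empty,E:wait,S:empty,W:wait | queues: N=0 E=1 S=0 W=1
Step 8 [NS]: N:empty,E:wait,S:empty,W:wait | queues: N=0 E=1 S=0 W=1
Step 9 [EW]: N:wait,E:car4-GO,S:wait,W:car8-GO | queues: N=0 E=0 S=0 W=0
Car 5 crosses at step 4

4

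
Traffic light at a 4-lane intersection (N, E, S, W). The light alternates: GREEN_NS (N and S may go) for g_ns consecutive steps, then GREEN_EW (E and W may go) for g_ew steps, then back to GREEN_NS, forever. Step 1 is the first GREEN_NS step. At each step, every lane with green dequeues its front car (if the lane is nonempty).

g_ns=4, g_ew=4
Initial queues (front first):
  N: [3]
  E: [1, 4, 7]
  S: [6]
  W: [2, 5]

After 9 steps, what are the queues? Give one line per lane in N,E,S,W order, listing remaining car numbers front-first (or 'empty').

Step 1 [NS]: N:car3-GO,E:wait,S:car6-GO,W:wait | queues: N=0 E=3 S=0 W=2
Step 2 [NS]: N:empty,E:wait,S:empty,W:wait | queues: N=0 E=3 S=0 W=2
Step 3 [NS]: N:empty,E:wait,S:empty,W:wait | queues: N=0 E=3 S=0 W=2
Step 4 [NS]: N:empty,E:wait,S:empty,W:wait | queues: N=0 E=3 S=0 W=2
Step 5 [EW]: N:wait,E:car1-GO,S:wait,W:car2-GO | queues: N=0 E=2 S=0 W=1
Step 6 [EW]: N:wait,E:car4-GO,S:wait,W:car5-GO | queues: N=0 E=1 S=0 W=0
Step 7 [EW]: N:wait,E:car7-GO,S:wait,W:empty | queues: N=0 E=0 S=0 W=0

N: empty
E: empty
S: empty
W: empty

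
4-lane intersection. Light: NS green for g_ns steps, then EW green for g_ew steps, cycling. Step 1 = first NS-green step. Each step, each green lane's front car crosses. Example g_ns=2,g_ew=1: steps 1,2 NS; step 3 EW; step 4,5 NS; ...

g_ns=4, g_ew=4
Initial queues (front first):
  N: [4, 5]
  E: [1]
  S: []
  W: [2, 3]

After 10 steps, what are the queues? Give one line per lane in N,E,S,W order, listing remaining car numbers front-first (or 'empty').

Step 1 [NS]: N:car4-GO,E:wait,S:empty,W:wait | queues: N=1 E=1 S=0 W=2
Step 2 [NS]: N:car5-GO,E:wait,S:empty,W:wait | queues: N=0 E=1 S=0 W=2
Step 3 [NS]: N:empty,E:wait,S:empty,W:wait | queues: N=0 E=1 S=0 W=2
Step 4 [NS]: N:empty,E:wait,S:empty,W:wait | queues: N=0 E=1 S=0 W=2
Step 5 [EW]: N:wait,E:car1-GO,S:wait,W:car2-GO | queues: N=0 E=0 S=0 W=1
Step 6 [EW]: N:wait,E:empty,S:wait,W:car3-GO | queues: N=0 E=0 S=0 W=0

N: empty
E: empty
S: empty
W: empty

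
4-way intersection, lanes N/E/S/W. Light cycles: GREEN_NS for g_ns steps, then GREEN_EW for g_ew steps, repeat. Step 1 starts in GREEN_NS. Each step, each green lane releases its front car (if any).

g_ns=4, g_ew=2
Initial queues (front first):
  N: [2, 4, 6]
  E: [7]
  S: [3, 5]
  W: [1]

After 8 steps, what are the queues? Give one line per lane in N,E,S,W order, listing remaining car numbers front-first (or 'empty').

Step 1 [NS]: N:car2-GO,E:wait,S:car3-GO,W:wait | queues: N=2 E=1 S=1 W=1
Step 2 [NS]: N:car4-GO,E:wait,S:car5-GO,W:wait | queues: N=1 E=1 S=0 W=1
Step 3 [NS]: N:car6-GO,E:wait,S:empty,W:wait | queues: N=0 E=1 S=0 W=1
Step 4 [NS]: N:empty,E:wait,S:empty,W:wait | queues: N=0 E=1 S=0 W=1
Step 5 [EW]: N:wait,E:car7-GO,S:wait,W:car1-GO | queues: N=0 E=0 S=0 W=0

N: empty
E: empty
S: empty
W: empty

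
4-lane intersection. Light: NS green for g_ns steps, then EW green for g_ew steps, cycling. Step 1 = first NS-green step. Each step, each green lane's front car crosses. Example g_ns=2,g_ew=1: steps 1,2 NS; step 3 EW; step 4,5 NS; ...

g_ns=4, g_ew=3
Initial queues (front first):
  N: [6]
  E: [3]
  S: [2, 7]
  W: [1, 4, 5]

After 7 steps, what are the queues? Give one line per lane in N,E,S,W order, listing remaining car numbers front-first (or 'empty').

Step 1 [NS]: N:car6-GO,E:wait,S:car2-GO,W:wait | queues: N=0 E=1 S=1 W=3
Step 2 [NS]: N:empty,E:wait,S:car7-GO,W:wait | queues: N=0 E=1 S=0 W=3
Step 3 [NS]: N:empty,E:wait,S:empty,W:wait | queues: N=0 E=1 S=0 W=3
Step 4 [NS]: N:empty,E:wait,S:empty,W:wait | queues: N=0 E=1 S=0 W=3
Step 5 [EW]: N:wait,E:car3-GO,S:wait,W:car1-GO | queues: N=0 E=0 S=0 W=2
Step 6 [EW]: N:wait,E:empty,S:wait,W:car4-GO | queues: N=0 E=0 S=0 W=1
Step 7 [EW]: N:wait,E:empty,S:wait,W:car5-GO | queues: N=0 E=0 S=0 W=0

N: empty
E: empty
S: empty
W: empty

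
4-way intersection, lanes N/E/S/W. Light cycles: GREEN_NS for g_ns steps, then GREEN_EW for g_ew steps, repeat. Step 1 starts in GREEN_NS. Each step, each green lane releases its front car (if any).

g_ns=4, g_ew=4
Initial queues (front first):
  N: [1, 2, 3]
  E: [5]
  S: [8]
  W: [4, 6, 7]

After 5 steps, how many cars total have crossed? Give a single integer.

Answer: 6

Derivation:
Step 1 [NS]: N:car1-GO,E:wait,S:car8-GO,W:wait | queues: N=2 E=1 S=0 W=3
Step 2 [NS]: N:car2-GO,E:wait,S:empty,W:wait | queues: N=1 E=1 S=0 W=3
Step 3 [NS]: N:car3-GO,E:wait,S:empty,W:wait | queues: N=0 E=1 S=0 W=3
Step 4 [NS]: N:empty,E:wait,S:empty,W:wait | queues: N=0 E=1 S=0 W=3
Step 5 [EW]: N:wait,E:car5-GO,S:wait,W:car4-GO | queues: N=0 E=0 S=0 W=2
Cars crossed by step 5: 6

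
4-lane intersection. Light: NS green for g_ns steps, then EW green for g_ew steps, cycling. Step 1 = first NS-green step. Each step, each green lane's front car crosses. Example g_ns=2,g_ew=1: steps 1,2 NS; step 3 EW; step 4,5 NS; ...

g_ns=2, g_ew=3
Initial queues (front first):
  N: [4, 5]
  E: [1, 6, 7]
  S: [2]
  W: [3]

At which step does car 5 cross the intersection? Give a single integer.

Step 1 [NS]: N:car4-GO,E:wait,S:car2-GO,W:wait | queues: N=1 E=3 S=0 W=1
Step 2 [NS]: N:car5-GO,E:wait,S:empty,W:wait | queues: N=0 E=3 S=0 W=1
Step 3 [EW]: N:wait,E:car1-GO,S:wait,W:car3-GO | queues: N=0 E=2 S=0 W=0
Step 4 [EW]: N:wait,E:car6-GO,S:wait,W:empty | queues: N=0 E=1 S=0 W=0
Step 5 [EW]: N:wait,E:car7-GO,S:wait,W:empty | queues: N=0 E=0 S=0 W=0
Car 5 crosses at step 2

2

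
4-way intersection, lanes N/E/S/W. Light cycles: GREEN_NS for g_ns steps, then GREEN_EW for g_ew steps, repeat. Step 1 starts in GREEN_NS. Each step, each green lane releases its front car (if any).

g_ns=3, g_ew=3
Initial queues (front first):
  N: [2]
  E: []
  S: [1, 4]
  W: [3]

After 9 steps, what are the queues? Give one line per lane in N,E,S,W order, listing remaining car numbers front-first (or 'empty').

Step 1 [NS]: N:car2-GO,E:wait,S:car1-GO,W:wait | queues: N=0 E=0 S=1 W=1
Step 2 [NS]: N:empty,E:wait,S:car4-GO,W:wait | queues: N=0 E=0 S=0 W=1
Step 3 [NS]: N:empty,E:wait,S:empty,W:wait | queues: N=0 E=0 S=0 W=1
Step 4 [EW]: N:wait,E:empty,S:wait,W:car3-GO | queues: N=0 E=0 S=0 W=0

N: empty
E: empty
S: empty
W: empty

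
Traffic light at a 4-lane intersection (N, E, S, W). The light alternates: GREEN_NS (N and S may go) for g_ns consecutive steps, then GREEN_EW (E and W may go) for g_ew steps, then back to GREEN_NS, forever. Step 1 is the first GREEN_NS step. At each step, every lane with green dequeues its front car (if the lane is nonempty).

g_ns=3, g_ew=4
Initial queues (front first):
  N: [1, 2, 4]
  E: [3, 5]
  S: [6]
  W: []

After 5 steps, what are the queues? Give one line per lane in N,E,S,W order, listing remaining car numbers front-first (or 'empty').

Step 1 [NS]: N:car1-GO,E:wait,S:car6-GO,W:wait | queues: N=2 E=2 S=0 W=0
Step 2 [NS]: N:car2-GO,E:wait,S:empty,W:wait | queues: N=1 E=2 S=0 W=0
Step 3 [NS]: N:car4-GO,E:wait,S:empty,W:wait | queues: N=0 E=2 S=0 W=0
Step 4 [EW]: N:wait,E:car3-GO,S:wait,W:empty | queues: N=0 E=1 S=0 W=0
Step 5 [EW]: N:wait,E:car5-GO,S:wait,W:empty | queues: N=0 E=0 S=0 W=0

N: empty
E: empty
S: empty
W: empty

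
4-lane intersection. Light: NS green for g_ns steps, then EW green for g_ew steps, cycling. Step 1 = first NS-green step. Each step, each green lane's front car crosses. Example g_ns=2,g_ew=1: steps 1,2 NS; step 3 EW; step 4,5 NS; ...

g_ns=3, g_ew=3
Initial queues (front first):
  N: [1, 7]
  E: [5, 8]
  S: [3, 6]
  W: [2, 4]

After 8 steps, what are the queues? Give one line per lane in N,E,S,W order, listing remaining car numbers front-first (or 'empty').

Step 1 [NS]: N:car1-GO,E:wait,S:car3-GO,W:wait | queues: N=1 E=2 S=1 W=2
Step 2 [NS]: N:car7-GO,E:wait,S:car6-GO,W:wait | queues: N=0 E=2 S=0 W=2
Step 3 [NS]: N:empty,E:wait,S:empty,W:wait | queues: N=0 E=2 S=0 W=2
Step 4 [EW]: N:wait,E:car5-GO,S:wait,W:car2-GO | queues: N=0 E=1 S=0 W=1
Step 5 [EW]: N:wait,E:car8-GO,S:wait,W:car4-GO | queues: N=0 E=0 S=0 W=0

N: empty
E: empty
S: empty
W: empty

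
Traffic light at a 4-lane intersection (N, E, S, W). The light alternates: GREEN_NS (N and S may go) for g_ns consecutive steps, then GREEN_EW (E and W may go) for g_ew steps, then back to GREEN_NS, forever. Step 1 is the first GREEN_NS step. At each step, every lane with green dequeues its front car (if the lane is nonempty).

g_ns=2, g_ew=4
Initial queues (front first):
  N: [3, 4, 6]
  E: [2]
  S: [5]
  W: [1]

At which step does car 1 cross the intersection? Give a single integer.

Step 1 [NS]: N:car3-GO,E:wait,S:car5-GO,W:wait | queues: N=2 E=1 S=0 W=1
Step 2 [NS]: N:car4-GO,E:wait,S:empty,W:wait | queues: N=1 E=1 S=0 W=1
Step 3 [EW]: N:wait,E:car2-GO,S:wait,W:car1-GO | queues: N=1 E=0 S=0 W=0
Step 4 [EW]: N:wait,E:empty,S:wait,W:empty | queues: N=1 E=0 S=0 W=0
Step 5 [EW]: N:wait,E:empty,S:wait,W:empty | queues: N=1 E=0 S=0 W=0
Step 6 [EW]: N:wait,E:empty,S:wait,W:empty | queues: N=1 E=0 S=0 W=0
Step 7 [NS]: N:car6-GO,E:wait,S:empty,W:wait | queues: N=0 E=0 S=0 W=0
Car 1 crosses at step 3

3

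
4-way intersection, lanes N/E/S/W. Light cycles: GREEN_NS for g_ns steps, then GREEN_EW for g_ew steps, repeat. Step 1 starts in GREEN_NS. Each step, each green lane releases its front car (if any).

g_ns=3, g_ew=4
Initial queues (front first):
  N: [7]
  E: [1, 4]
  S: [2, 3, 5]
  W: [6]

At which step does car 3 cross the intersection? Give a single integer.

Step 1 [NS]: N:car7-GO,E:wait,S:car2-GO,W:wait | queues: N=0 E=2 S=2 W=1
Step 2 [NS]: N:empty,E:wait,S:car3-GO,W:wait | queues: N=0 E=2 S=1 W=1
Step 3 [NS]: N:empty,E:wait,S:car5-GO,W:wait | queues: N=0 E=2 S=0 W=1
Step 4 [EW]: N:wait,E:car1-GO,S:wait,W:car6-GO | queues: N=0 E=1 S=0 W=0
Step 5 [EW]: N:wait,E:car4-GO,S:wait,W:empty | queues: N=0 E=0 S=0 W=0
Car 3 crosses at step 2

2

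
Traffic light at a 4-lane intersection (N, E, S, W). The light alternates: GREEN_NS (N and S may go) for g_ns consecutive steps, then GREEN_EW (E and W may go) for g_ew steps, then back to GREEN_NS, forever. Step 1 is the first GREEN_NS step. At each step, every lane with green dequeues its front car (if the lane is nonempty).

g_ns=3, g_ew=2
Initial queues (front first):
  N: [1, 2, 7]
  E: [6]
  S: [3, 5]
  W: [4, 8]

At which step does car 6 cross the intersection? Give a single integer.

Step 1 [NS]: N:car1-GO,E:wait,S:car3-GO,W:wait | queues: N=2 E=1 S=1 W=2
Step 2 [NS]: N:car2-GO,E:wait,S:car5-GO,W:wait | queues: N=1 E=1 S=0 W=2
Step 3 [NS]: N:car7-GO,E:wait,S:empty,W:wait | queues: N=0 E=1 S=0 W=2
Step 4 [EW]: N:wait,E:car6-GO,S:wait,W:car4-GO | queues: N=0 E=0 S=0 W=1
Step 5 [EW]: N:wait,E:empty,S:wait,W:car8-GO | queues: N=0 E=0 S=0 W=0
Car 6 crosses at step 4

4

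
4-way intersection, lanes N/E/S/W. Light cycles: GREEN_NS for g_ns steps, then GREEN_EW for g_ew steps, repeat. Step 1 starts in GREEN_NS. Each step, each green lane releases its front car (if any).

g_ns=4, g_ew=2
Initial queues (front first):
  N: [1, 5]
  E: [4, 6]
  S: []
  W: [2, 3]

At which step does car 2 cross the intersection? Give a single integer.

Step 1 [NS]: N:car1-GO,E:wait,S:empty,W:wait | queues: N=1 E=2 S=0 W=2
Step 2 [NS]: N:car5-GO,E:wait,S:empty,W:wait | queues: N=0 E=2 S=0 W=2
Step 3 [NS]: N:empty,E:wait,S:empty,W:wait | queues: N=0 E=2 S=0 W=2
Step 4 [NS]: N:empty,E:wait,S:empty,W:wait | queues: N=0 E=2 S=0 W=2
Step 5 [EW]: N:wait,E:car4-GO,S:wait,W:car2-GO | queues: N=0 E=1 S=0 W=1
Step 6 [EW]: N:wait,E:car6-GO,S:wait,W:car3-GO | queues: N=0 E=0 S=0 W=0
Car 2 crosses at step 5

5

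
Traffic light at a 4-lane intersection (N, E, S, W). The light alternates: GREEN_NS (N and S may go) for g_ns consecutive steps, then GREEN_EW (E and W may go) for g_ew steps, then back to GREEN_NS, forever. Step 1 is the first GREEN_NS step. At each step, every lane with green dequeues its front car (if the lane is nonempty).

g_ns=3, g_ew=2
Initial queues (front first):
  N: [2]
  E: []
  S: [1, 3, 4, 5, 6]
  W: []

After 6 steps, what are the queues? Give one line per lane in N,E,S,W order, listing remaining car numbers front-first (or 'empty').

Step 1 [NS]: N:car2-GO,E:wait,S:car1-GO,W:wait | queues: N=0 E=0 S=4 W=0
Step 2 [NS]: N:empty,E:wait,S:car3-GO,W:wait | queues: N=0 E=0 S=3 W=0
Step 3 [NS]: N:empty,E:wait,S:car4-GO,W:wait | queues: N=0 E=0 S=2 W=0
Step 4 [EW]: N:wait,E:empty,S:wait,W:empty | queues: N=0 E=0 S=2 W=0
Step 5 [EW]: N:wait,E:empty,S:wait,W:empty | queues: N=0 E=0 S=2 W=0
Step 6 [NS]: N:empty,E:wait,S:car5-GO,W:wait | queues: N=0 E=0 S=1 W=0

N: empty
E: empty
S: 6
W: empty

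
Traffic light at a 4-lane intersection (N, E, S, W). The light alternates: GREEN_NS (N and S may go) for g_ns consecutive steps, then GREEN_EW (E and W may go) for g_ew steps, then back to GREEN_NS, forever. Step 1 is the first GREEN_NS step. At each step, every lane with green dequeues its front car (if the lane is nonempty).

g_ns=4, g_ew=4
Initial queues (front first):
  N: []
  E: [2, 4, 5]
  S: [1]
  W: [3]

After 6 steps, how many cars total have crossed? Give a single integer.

Step 1 [NS]: N:empty,E:wait,S:car1-GO,W:wait | queues: N=0 E=3 S=0 W=1
Step 2 [NS]: N:empty,E:wait,S:empty,W:wait | queues: N=0 E=3 S=0 W=1
Step 3 [NS]: N:empty,E:wait,S:empty,W:wait | queues: N=0 E=3 S=0 W=1
Step 4 [NS]: N:empty,E:wait,S:empty,W:wait | queues: N=0 E=3 S=0 W=1
Step 5 [EW]: N:wait,E:car2-GO,S:wait,W:car3-GO | queues: N=0 E=2 S=0 W=0
Step 6 [EW]: N:wait,E:car4-GO,S:wait,W:empty | queues: N=0 E=1 S=0 W=0
Cars crossed by step 6: 4

Answer: 4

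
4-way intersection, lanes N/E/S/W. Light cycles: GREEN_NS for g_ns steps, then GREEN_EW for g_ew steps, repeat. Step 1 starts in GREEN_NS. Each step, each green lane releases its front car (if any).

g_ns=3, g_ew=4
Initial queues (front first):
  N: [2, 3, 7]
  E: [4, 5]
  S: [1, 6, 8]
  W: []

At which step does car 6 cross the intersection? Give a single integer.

Step 1 [NS]: N:car2-GO,E:wait,S:car1-GO,W:wait | queues: N=2 E=2 S=2 W=0
Step 2 [NS]: N:car3-GO,E:wait,S:car6-GO,W:wait | queues: N=1 E=2 S=1 W=0
Step 3 [NS]: N:car7-GO,E:wait,S:car8-GO,W:wait | queues: N=0 E=2 S=0 W=0
Step 4 [EW]: N:wait,E:car4-GO,S:wait,W:empty | queues: N=0 E=1 S=0 W=0
Step 5 [EW]: N:wait,E:car5-GO,S:wait,W:empty | queues: N=0 E=0 S=0 W=0
Car 6 crosses at step 2

2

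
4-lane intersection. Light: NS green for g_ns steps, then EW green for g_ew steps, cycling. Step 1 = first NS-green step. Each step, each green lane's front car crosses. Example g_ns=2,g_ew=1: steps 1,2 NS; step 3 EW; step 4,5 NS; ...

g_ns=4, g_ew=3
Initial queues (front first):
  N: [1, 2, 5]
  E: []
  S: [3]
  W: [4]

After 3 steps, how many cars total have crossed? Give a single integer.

Answer: 4

Derivation:
Step 1 [NS]: N:car1-GO,E:wait,S:car3-GO,W:wait | queues: N=2 E=0 S=0 W=1
Step 2 [NS]: N:car2-GO,E:wait,S:empty,W:wait | queues: N=1 E=0 S=0 W=1
Step 3 [NS]: N:car5-GO,E:wait,S:empty,W:wait | queues: N=0 E=0 S=0 W=1
Cars crossed by step 3: 4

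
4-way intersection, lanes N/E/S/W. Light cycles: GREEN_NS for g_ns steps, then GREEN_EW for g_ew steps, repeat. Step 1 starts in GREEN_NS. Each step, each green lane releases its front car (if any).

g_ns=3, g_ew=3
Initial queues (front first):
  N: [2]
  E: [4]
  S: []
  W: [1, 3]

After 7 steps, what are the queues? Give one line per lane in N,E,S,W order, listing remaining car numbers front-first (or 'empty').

Step 1 [NS]: N:car2-GO,E:wait,S:empty,W:wait | queues: N=0 E=1 S=0 W=2
Step 2 [NS]: N:empty,E:wait,S:empty,W:wait | queues: N=0 E=1 S=0 W=2
Step 3 [NS]: N:empty,E:wait,S:empty,W:wait | queues: N=0 E=1 S=0 W=2
Step 4 [EW]: N:wait,E:car4-GO,S:wait,W:car1-GO | queues: N=0 E=0 S=0 W=1
Step 5 [EW]: N:wait,E:empty,S:wait,W:car3-GO | queues: N=0 E=0 S=0 W=0

N: empty
E: empty
S: empty
W: empty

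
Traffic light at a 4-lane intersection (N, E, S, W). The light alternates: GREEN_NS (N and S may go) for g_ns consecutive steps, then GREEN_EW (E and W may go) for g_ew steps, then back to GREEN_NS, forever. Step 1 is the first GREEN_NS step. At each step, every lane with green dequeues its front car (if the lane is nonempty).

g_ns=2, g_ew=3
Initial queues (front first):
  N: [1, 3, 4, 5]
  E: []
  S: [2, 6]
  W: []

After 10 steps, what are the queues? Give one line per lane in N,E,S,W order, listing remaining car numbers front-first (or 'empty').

Step 1 [NS]: N:car1-GO,E:wait,S:car2-GO,W:wait | queues: N=3 E=0 S=1 W=0
Step 2 [NS]: N:car3-GO,E:wait,S:car6-GO,W:wait | queues: N=2 E=0 S=0 W=0
Step 3 [EW]: N:wait,E:empty,S:wait,W:empty | queues: N=2 E=0 S=0 W=0
Step 4 [EW]: N:wait,E:empty,S:wait,W:empty | queues: N=2 E=0 S=0 W=0
Step 5 [EW]: N:wait,E:empty,S:wait,W:empty | queues: N=2 E=0 S=0 W=0
Step 6 [NS]: N:car4-GO,E:wait,S:empty,W:wait | queues: N=1 E=0 S=0 W=0
Step 7 [NS]: N:car5-GO,E:wait,S:empty,W:wait | queues: N=0 E=0 S=0 W=0

N: empty
E: empty
S: empty
W: empty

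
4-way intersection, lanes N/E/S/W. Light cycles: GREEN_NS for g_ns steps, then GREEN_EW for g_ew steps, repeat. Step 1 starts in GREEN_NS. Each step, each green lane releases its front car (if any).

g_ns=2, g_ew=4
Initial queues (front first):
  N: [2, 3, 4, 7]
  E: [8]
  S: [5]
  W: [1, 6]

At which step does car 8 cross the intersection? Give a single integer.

Step 1 [NS]: N:car2-GO,E:wait,S:car5-GO,W:wait | queues: N=3 E=1 S=0 W=2
Step 2 [NS]: N:car3-GO,E:wait,S:empty,W:wait | queues: N=2 E=1 S=0 W=2
Step 3 [EW]: N:wait,E:car8-GO,S:wait,W:car1-GO | queues: N=2 E=0 S=0 W=1
Step 4 [EW]: N:wait,E:empty,S:wait,W:car6-GO | queues: N=2 E=0 S=0 W=0
Step 5 [EW]: N:wait,E:empty,S:wait,W:empty | queues: N=2 E=0 S=0 W=0
Step 6 [EW]: N:wait,E:empty,S:wait,W:empty | queues: N=2 E=0 S=0 W=0
Step 7 [NS]: N:car4-GO,E:wait,S:empty,W:wait | queues: N=1 E=0 S=0 W=0
Step 8 [NS]: N:car7-GO,E:wait,S:empty,W:wait | queues: N=0 E=0 S=0 W=0
Car 8 crosses at step 3

3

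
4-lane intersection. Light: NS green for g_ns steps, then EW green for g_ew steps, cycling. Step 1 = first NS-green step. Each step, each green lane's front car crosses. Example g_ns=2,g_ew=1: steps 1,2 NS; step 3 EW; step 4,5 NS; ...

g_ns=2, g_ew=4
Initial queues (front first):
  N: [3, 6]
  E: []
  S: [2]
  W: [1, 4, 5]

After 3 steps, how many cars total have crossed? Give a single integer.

Answer: 4

Derivation:
Step 1 [NS]: N:car3-GO,E:wait,S:car2-GO,W:wait | queues: N=1 E=0 S=0 W=3
Step 2 [NS]: N:car6-GO,E:wait,S:empty,W:wait | queues: N=0 E=0 S=0 W=3
Step 3 [EW]: N:wait,E:empty,S:wait,W:car1-GO | queues: N=0 E=0 S=0 W=2
Cars crossed by step 3: 4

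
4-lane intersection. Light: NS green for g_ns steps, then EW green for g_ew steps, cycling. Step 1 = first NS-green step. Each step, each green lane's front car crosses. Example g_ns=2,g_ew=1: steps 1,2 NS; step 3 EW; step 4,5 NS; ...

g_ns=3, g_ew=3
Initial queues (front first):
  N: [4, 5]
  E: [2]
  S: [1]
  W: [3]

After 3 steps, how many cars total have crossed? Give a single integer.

Step 1 [NS]: N:car4-GO,E:wait,S:car1-GO,W:wait | queues: N=1 E=1 S=0 W=1
Step 2 [NS]: N:car5-GO,E:wait,S:empty,W:wait | queues: N=0 E=1 S=0 W=1
Step 3 [NS]: N:empty,E:wait,S:empty,W:wait | queues: N=0 E=1 S=0 W=1
Cars crossed by step 3: 3

Answer: 3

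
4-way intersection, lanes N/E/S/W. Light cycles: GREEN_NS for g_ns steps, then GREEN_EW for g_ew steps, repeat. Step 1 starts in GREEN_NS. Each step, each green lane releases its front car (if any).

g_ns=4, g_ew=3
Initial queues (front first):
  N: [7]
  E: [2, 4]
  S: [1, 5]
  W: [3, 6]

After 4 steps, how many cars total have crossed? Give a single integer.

Step 1 [NS]: N:car7-GO,E:wait,S:car1-GO,W:wait | queues: N=0 E=2 S=1 W=2
Step 2 [NS]: N:empty,E:wait,S:car5-GO,W:wait | queues: N=0 E=2 S=0 W=2
Step 3 [NS]: N:empty,E:wait,S:empty,W:wait | queues: N=0 E=2 S=0 W=2
Step 4 [NS]: N:empty,E:wait,S:empty,W:wait | queues: N=0 E=2 S=0 W=2
Cars crossed by step 4: 3

Answer: 3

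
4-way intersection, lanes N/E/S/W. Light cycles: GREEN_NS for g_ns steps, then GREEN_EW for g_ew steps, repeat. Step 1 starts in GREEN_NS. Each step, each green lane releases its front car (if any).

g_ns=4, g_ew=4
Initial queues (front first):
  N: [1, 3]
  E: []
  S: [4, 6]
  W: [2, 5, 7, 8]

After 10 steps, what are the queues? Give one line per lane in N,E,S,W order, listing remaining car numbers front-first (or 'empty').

Step 1 [NS]: N:car1-GO,E:wait,S:car4-GO,W:wait | queues: N=1 E=0 S=1 W=4
Step 2 [NS]: N:car3-GO,E:wait,S:car6-GO,W:wait | queues: N=0 E=0 S=0 W=4
Step 3 [NS]: N:empty,E:wait,S:empty,W:wait | queues: N=0 E=0 S=0 W=4
Step 4 [NS]: N:empty,E:wait,S:empty,W:wait | queues: N=0 E=0 S=0 W=4
Step 5 [EW]: N:wait,E:empty,S:wait,W:car2-GO | queues: N=0 E=0 S=0 W=3
Step 6 [EW]: N:wait,E:empty,S:wait,W:car5-GO | queues: N=0 E=0 S=0 W=2
Step 7 [EW]: N:wait,E:empty,S:wait,W:car7-GO | queues: N=0 E=0 S=0 W=1
Step 8 [EW]: N:wait,E:empty,S:wait,W:car8-GO | queues: N=0 E=0 S=0 W=0

N: empty
E: empty
S: empty
W: empty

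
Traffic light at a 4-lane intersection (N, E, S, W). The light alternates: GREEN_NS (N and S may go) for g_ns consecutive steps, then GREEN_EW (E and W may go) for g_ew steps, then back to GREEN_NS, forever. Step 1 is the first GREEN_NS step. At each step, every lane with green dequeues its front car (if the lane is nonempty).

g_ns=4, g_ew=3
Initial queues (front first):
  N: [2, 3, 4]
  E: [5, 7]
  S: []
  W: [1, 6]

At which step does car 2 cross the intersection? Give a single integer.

Step 1 [NS]: N:car2-GO,E:wait,S:empty,W:wait | queues: N=2 E=2 S=0 W=2
Step 2 [NS]: N:car3-GO,E:wait,S:empty,W:wait | queues: N=1 E=2 S=0 W=2
Step 3 [NS]: N:car4-GO,E:wait,S:empty,W:wait | queues: N=0 E=2 S=0 W=2
Step 4 [NS]: N:empty,E:wait,S:empty,W:wait | queues: N=0 E=2 S=0 W=2
Step 5 [EW]: N:wait,E:car5-GO,S:wait,W:car1-GO | queues: N=0 E=1 S=0 W=1
Step 6 [EW]: N:wait,E:car7-GO,S:wait,W:car6-GO | queues: N=0 E=0 S=0 W=0
Car 2 crosses at step 1

1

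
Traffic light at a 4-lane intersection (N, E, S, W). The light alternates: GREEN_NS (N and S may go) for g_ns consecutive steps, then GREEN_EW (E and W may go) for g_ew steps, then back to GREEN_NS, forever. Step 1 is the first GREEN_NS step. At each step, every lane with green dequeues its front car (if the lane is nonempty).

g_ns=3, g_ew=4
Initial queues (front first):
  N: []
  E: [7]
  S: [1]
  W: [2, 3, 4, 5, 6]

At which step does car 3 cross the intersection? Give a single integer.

Step 1 [NS]: N:empty,E:wait,S:car1-GO,W:wait | queues: N=0 E=1 S=0 W=5
Step 2 [NS]: N:empty,E:wait,S:empty,W:wait | queues: N=0 E=1 S=0 W=5
Step 3 [NS]: N:empty,E:wait,S:empty,W:wait | queues: N=0 E=1 S=0 W=5
Step 4 [EW]: N:wait,E:car7-GO,S:wait,W:car2-GO | queues: N=0 E=0 S=0 W=4
Step 5 [EW]: N:wait,E:empty,S:wait,W:car3-GO | queues: N=0 E=0 S=0 W=3
Step 6 [EW]: N:wait,E:empty,S:wait,W:car4-GO | queues: N=0 E=0 S=0 W=2
Step 7 [EW]: N:wait,E:empty,S:wait,W:car5-GO | queues: N=0 E=0 S=0 W=1
Step 8 [NS]: N:empty,E:wait,S:empty,W:wait | queues: N=0 E=0 S=0 W=1
Step 9 [NS]: N:empty,E:wait,S:empty,W:wait | queues: N=0 E=0 S=0 W=1
Step 10 [NS]: N:empty,E:wait,S:empty,W:wait | queues: N=0 E=0 S=0 W=1
Step 11 [EW]: N:wait,E:empty,S:wait,W:car6-GO | queues: N=0 E=0 S=0 W=0
Car 3 crosses at step 5

5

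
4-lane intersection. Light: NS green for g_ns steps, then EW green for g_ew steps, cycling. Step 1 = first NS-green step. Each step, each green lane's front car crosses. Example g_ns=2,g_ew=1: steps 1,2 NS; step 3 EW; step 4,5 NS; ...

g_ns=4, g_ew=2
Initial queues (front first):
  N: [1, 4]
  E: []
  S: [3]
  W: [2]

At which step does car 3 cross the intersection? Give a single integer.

Step 1 [NS]: N:car1-GO,E:wait,S:car3-GO,W:wait | queues: N=1 E=0 S=0 W=1
Step 2 [NS]: N:car4-GO,E:wait,S:empty,W:wait | queues: N=0 E=0 S=0 W=1
Step 3 [NS]: N:empty,E:wait,S:empty,W:wait | queues: N=0 E=0 S=0 W=1
Step 4 [NS]: N:empty,E:wait,S:empty,W:wait | queues: N=0 E=0 S=0 W=1
Step 5 [EW]: N:wait,E:empty,S:wait,W:car2-GO | queues: N=0 E=0 S=0 W=0
Car 3 crosses at step 1

1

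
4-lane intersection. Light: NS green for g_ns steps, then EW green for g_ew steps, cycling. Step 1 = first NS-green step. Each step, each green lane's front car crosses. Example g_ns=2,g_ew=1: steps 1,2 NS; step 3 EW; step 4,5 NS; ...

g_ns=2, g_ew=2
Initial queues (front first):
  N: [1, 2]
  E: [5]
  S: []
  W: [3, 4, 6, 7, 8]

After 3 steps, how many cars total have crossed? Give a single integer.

Step 1 [NS]: N:car1-GO,E:wait,S:empty,W:wait | queues: N=1 E=1 S=0 W=5
Step 2 [NS]: N:car2-GO,E:wait,S:empty,W:wait | queues: N=0 E=1 S=0 W=5
Step 3 [EW]: N:wait,E:car5-GO,S:wait,W:car3-GO | queues: N=0 E=0 S=0 W=4
Cars crossed by step 3: 4

Answer: 4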